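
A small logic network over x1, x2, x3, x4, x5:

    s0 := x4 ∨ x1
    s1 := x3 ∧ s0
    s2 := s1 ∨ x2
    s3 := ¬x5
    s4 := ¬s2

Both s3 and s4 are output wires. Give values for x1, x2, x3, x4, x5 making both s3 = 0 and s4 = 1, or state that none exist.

x1=1, x2=0, x3=0, x4=1, x5=1

Check with x1=1, x2=0, x3=0, x4=1, x5=1:
s0 = x4 ∨ x1 = 1 ∨ 1 = 1
s1 = x3 ∧ s0 = 0 ∧ 1 = 0
s2 = s1 ∨ x2 = 0 ∨ 0 = 0
s3 = ¬x5 = ¬1 = 0
s4 = ¬s2 = ¬0 = 1
So s3 = 0 and s4 = 1.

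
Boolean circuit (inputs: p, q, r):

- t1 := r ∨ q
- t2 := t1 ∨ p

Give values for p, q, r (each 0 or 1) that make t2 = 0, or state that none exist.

t2 = t1 ∨ p must be 0, so both t1 = 0 and p = 0.
t1 = r ∨ q must be 0, so both r = 0 and q = 0.
Check with p=0 q=0 r=0:
t1 = r ∨ q = 0 ∨ 0 = 0
t2 = t1 ∨ p = 0 ∨ 0 = 0
So t2 = 0 as required.

p=0 q=0 r=0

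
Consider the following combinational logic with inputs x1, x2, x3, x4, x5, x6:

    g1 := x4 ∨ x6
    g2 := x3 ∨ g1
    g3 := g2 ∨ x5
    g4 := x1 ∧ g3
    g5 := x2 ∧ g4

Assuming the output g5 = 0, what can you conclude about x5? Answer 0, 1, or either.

either

Both values of x5 occur among assignments with g5 = 0:
  x5=0: x1=0, x2=0, x3=0, x4=0, x5=0, x6=0
  x5=1: x1=0, x2=0, x3=0, x4=0, x5=1, x6=0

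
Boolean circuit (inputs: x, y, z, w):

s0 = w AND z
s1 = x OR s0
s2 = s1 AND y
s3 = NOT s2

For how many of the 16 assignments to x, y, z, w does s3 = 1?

s3 = NOT s2 must be 1, so s2 = 0.
Enumerating the 16 input combinations, 11 give s3 = 1 and 5 give s3 = 0.

11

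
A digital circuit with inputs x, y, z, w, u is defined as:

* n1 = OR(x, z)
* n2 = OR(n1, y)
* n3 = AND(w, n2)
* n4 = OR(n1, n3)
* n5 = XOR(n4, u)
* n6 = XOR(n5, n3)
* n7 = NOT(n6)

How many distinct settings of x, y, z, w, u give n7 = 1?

n7 = NOT(n6) must be 1, so n6 = 0.
Enumerating the 32 input combinations, 16 give n7 = 1 and 16 give n7 = 0.

16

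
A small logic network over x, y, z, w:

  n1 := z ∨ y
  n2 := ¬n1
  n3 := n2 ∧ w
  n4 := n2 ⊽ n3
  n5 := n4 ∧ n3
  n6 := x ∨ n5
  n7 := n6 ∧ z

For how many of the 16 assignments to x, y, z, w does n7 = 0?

12

n7 = n6 ∧ z must be 0, so at least one of n6, z is 0.
Enumerating the 16 input combinations, 12 give n7 = 0 and 4 give n7 = 1.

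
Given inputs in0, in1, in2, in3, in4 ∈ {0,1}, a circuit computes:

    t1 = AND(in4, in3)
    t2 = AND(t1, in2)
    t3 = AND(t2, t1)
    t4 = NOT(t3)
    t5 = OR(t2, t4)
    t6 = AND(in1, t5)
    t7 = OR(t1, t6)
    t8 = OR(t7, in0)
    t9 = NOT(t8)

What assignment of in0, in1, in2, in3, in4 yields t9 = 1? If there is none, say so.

in0=0, in1=0, in2=0, in3=1, in4=0

t9 = NOT(t8) must be 1, so t8 = 0.
Check with in0=0, in1=0, in2=0, in3=1, in4=0:
t1 = AND(in4, in3) = AND(0, 1) = 0
t2 = AND(t1, in2) = AND(0, 0) = 0
t3 = AND(t2, t1) = AND(0, 0) = 0
t4 = NOT(t3) = NOT 0 = 1
t5 = OR(t2, t4) = OR(0, 1) = 1
t6 = AND(in1, t5) = AND(0, 1) = 0
t7 = OR(t1, t6) = OR(0, 0) = 0
t8 = OR(t7, in0) = OR(0, 0) = 0
t9 = NOT(t8) = NOT 0 = 1
So t9 = 1 as required.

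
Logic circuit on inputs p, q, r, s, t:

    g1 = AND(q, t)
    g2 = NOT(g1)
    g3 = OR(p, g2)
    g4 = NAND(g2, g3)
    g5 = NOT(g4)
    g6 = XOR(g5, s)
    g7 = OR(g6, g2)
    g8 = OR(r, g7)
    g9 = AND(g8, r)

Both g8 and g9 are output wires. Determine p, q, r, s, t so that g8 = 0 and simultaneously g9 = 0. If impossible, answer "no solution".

Check with p=1, q=1, r=0, s=0, t=1:
g1 = AND(q, t) = AND(1, 1) = 1
g2 = NOT(g1) = NOT 1 = 0
g3 = OR(p, g2) = OR(1, 0) = 1
g4 = NAND(g2, g3) = NAND(0, 1) = 1
g5 = NOT(g4) = NOT 1 = 0
g6 = XOR(g5, s) = XOR(0, 0) = 0
g7 = OR(g6, g2) = OR(0, 0) = 0
g8 = OR(r, g7) = OR(0, 0) = 0
g9 = AND(g8, r) = AND(0, 0) = 0
So g8 = 0 and g9 = 0.

p=1, q=1, r=0, s=0, t=1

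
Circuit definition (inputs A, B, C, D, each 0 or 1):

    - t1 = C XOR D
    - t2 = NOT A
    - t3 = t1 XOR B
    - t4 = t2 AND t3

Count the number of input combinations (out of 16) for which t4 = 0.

t4 = t2 AND t3 must be 0, so at least one of t2, t3 is 0.
Enumerating the 16 input combinations, 12 give t4 = 0 and 4 give t4 = 1.

12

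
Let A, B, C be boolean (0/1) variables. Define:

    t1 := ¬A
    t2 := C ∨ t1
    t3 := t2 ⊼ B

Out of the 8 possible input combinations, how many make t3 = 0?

3

t3 = t2 ⊼ B must be 0, so both t2 = 1 and B = 1.
Enumerating the 8 input combinations, 3 give t3 = 0 and 5 give t3 = 1.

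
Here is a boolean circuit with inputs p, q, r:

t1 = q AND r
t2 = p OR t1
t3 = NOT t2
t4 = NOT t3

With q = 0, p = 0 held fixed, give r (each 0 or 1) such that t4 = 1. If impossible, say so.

no solution exists

With q = 0, p = 0 fixed, none of the 2 settings of r give t4 = 1.
For example, with r=1:
t1 = q AND r = 0 AND 1 = 0
t2 = p OR t1 = 0 OR 0 = 0
t3 = NOT t2 = NOT 0 = 1
t4 = NOT t3 = NOT 1 = 0
giving t4 = 0 ≠ 1.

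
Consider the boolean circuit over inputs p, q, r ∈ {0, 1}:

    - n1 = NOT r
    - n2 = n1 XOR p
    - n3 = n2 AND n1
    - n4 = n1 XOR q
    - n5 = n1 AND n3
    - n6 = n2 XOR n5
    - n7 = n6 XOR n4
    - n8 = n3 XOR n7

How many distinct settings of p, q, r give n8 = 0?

4

n8 = n3 XOR n7 must be 0, so n3 and n7 are equal.
Satisfying assignments:
  p=0, q=0, r=0
  p=0, q=0, r=1
  p=1, q=1, r=0
  p=1, q=1, r=1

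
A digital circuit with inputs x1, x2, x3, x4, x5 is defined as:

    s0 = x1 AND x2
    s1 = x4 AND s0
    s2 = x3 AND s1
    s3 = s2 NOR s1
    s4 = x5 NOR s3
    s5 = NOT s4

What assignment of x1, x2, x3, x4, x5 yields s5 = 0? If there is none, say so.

x1=1 x2=1 x3=1 x4=1 x5=0

s5 = NOT s4 must be 0, so s4 = 1.
s4 = x5 NOR s3 must be 1, so both x5 = 0 and s3 = 0.
Check with x1=1 x2=1 x3=1 x4=1 x5=0:
s0 = x1 AND x2 = 1 AND 1 = 1
s1 = x4 AND s0 = 1 AND 1 = 1
s2 = x3 AND s1 = 1 AND 1 = 1
s3 = s2 NOR s1 = 1 NOR 1 = 0
s4 = x5 NOR s3 = 0 NOR 0 = 1
s5 = NOT s4 = NOT 1 = 0
So s5 = 0 as required.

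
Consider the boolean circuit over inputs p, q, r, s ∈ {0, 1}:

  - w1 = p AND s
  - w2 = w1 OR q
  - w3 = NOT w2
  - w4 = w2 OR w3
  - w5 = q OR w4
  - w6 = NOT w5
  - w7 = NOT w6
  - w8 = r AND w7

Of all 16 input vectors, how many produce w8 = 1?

w8 = r AND w7 must be 1, so both r = 1 and w7 = 1.
w7 = NOT w6 must be 1, so w6 = 0.
w6 = NOT w5 must be 0, so w5 = 1.
Enumerating the 16 input combinations, 8 give w8 = 1 and 8 give w8 = 0.

8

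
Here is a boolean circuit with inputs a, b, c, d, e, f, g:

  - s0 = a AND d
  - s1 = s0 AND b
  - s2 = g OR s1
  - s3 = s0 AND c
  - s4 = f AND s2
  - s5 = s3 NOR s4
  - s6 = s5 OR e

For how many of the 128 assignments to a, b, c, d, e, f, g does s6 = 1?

105

s6 = s5 OR e must be 1, so at least one of s5, e is 1.
Enumerating the 128 input combinations, 105 give s6 = 1 and 23 give s6 = 0.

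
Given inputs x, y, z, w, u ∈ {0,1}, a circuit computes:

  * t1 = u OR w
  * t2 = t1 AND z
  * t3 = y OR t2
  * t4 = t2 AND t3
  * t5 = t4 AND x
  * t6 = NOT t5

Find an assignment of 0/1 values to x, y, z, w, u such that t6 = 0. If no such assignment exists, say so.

x=1, y=0, z=1, w=0, u=1

Check with x=1, y=0, z=1, w=0, u=1:
t1 = u OR w = 1 OR 0 = 1
t2 = t1 AND z = 1 AND 1 = 1
t3 = y OR t2 = 0 OR 1 = 1
t4 = t2 AND t3 = 1 AND 1 = 1
t5 = t4 AND x = 1 AND 1 = 1
t6 = NOT t5 = NOT 1 = 0
So t6 = 0 as required.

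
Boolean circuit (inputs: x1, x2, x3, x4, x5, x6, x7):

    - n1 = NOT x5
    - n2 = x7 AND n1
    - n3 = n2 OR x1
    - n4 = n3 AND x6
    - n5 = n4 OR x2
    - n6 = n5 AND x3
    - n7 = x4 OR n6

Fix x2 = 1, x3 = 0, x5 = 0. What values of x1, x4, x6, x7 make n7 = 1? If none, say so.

x1=1, x4=1, x6=1, x7=1

Check with x2 = 1, x3 = 0, x5 = 0 and x1=1, x4=1, x6=1, x7=1:
n1 = NOT x5 = NOT 0 = 1
n2 = x7 AND n1 = 1 AND 1 = 1
n3 = n2 OR x1 = 1 OR 1 = 1
n4 = n3 AND x6 = 1 AND 1 = 1
n5 = n4 OR x2 = 1 OR 1 = 1
n6 = n5 AND x3 = 1 AND 0 = 0
n7 = x4 OR n6 = 1 OR 0 = 1
So n7 = 1.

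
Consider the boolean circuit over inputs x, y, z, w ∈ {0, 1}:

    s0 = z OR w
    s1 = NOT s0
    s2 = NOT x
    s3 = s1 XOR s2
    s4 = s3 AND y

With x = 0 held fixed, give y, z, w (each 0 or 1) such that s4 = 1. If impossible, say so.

s4 = s3 AND y must be 1, so both s3 = 1 and y = 1.
s3 = s1 XOR s2 must be 1, so s1 and s2 differ.
Check with x = 0 and y=1, z=1, w=0:
s0 = z OR w = 1 OR 0 = 1
s1 = NOT s0 = NOT 1 = 0
s2 = NOT x = NOT 0 = 1
s3 = s1 XOR s2 = 0 XOR 1 = 1
s4 = s3 AND y = 1 AND 1 = 1
So s4 = 1.

y=1, z=1, w=0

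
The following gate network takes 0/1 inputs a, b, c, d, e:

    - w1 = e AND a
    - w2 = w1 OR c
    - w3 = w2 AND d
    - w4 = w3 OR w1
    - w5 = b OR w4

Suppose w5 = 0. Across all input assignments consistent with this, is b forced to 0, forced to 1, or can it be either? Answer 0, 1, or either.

0

w5 = b OR w4 must be 0, so both b = 0 and w4 = 0.
w4 = w3 OR w1 must be 0, so both w3 = 0 and w1 = 0.
w3 = w2 AND d must be 0, so at least one of w2, d is 0.
Every assignment with w5 = 0 has b = 0; there are 9 such assignment(s).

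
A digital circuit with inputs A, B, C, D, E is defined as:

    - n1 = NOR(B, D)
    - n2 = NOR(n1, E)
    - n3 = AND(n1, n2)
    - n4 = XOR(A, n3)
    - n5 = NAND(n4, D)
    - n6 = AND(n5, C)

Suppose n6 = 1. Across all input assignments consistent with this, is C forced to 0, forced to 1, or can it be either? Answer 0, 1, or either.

n6 = AND(n5, C) must be 1, so both n5 = 1 and C = 1.
n5 = NAND(n4, D) must be 1, so at least one of n4, D is 0.
Every assignment with n6 = 1 has C = 1; there are 12 such assignment(s).

1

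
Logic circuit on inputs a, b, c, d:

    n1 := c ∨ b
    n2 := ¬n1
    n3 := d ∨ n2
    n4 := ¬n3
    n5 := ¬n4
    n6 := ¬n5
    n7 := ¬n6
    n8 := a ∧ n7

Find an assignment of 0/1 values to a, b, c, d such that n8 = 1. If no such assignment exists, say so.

n8 = a ∧ n7 must be 1, so both a = 1 and n7 = 1.
Check with a=1, b=0, c=0, d=0:
n1 = c ∨ b = 0 ∨ 0 = 0
n2 = ¬n1 = ¬0 = 1
n3 = d ∨ n2 = 0 ∨ 1 = 1
n4 = ¬n3 = ¬1 = 0
n5 = ¬n4 = ¬0 = 1
n6 = ¬n5 = ¬1 = 0
n7 = ¬n6 = ¬0 = 1
n8 = a ∧ n7 = 1 ∧ 1 = 1
So n8 = 1 as required.

a=1, b=0, c=0, d=0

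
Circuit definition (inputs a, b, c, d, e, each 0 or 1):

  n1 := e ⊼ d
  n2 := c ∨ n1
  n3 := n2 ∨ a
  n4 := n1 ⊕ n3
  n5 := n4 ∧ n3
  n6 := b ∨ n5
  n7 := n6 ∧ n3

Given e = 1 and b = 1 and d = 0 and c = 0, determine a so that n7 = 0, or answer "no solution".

With e = 1 and b = 1 and d = 0 and c = 0 fixed, none of the 2 settings of a give n7 = 0.
For example, with a=0:
n1 = e ⊼ d = 1 ⊼ 0 = 1
n2 = c ∨ n1 = 0 ∨ 1 = 1
n3 = n2 ∨ a = 1 ∨ 0 = 1
n4 = n1 ⊕ n3 = 1 ⊕ 1 = 0
n5 = n4 ∧ n3 = 0 ∧ 1 = 0
n6 = b ∨ n5 = 1 ∨ 0 = 1
n7 = n6 ∧ n3 = 1 ∧ 1 = 1
giving n7 = 1 ≠ 0.

no solution exists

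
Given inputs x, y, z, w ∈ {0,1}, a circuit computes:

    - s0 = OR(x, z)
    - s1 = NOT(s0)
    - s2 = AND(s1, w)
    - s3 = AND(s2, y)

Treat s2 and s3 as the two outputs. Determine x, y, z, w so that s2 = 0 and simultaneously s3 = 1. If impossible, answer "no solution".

no solution exists

Across all 16 input combinations, none give both s2 = 0 and s3 = 1.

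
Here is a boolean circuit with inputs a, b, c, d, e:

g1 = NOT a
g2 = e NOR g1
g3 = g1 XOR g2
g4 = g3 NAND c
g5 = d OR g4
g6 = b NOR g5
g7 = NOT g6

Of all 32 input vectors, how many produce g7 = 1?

g7 = NOT g6 must be 1, so g6 = 0.
Enumerating the 32 input combinations, 29 give g7 = 1 and 3 give g7 = 0.

29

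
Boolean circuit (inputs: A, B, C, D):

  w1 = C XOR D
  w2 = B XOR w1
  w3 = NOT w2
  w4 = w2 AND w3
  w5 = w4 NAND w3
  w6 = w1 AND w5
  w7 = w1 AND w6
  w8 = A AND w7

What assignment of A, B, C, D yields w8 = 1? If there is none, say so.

A=1 B=1 C=1 D=0

w8 = A AND w7 must be 1, so both A = 1 and w7 = 1.
w7 = w1 AND w6 must be 1, so both w1 = 1 and w6 = 1.
w1 = C XOR D must be 1, so C and D differ.
Check with A=1 B=1 C=1 D=0:
w1 = C XOR D = 1 XOR 0 = 1
w2 = B XOR w1 = 1 XOR 1 = 0
w3 = NOT w2 = NOT 0 = 1
w4 = w2 AND w3 = 0 AND 1 = 0
w5 = w4 NAND w3 = 0 NAND 1 = 1
w6 = w1 AND w5 = 1 AND 1 = 1
w7 = w1 AND w6 = 1 AND 1 = 1
w8 = A AND w7 = 1 AND 1 = 1
So w8 = 1 as required.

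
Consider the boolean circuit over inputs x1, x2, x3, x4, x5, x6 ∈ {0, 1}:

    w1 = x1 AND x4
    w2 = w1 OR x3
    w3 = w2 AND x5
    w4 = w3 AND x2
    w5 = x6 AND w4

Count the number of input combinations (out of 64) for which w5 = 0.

w5 = x6 AND w4 must be 0, so at least one of x6, w4 is 0.
Enumerating the 64 input combinations, 59 give w5 = 0 and 5 give w5 = 1.

59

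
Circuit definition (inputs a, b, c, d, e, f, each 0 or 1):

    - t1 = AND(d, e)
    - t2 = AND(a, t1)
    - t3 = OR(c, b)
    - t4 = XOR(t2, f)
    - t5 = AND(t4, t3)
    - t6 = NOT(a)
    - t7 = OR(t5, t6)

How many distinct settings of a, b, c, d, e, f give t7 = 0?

t7 = OR(t5, t6) must be 0, so both t5 = 0 and t6 = 0.
Enumerating the 64 input combinations, 20 give t7 = 0 and 44 give t7 = 1.

20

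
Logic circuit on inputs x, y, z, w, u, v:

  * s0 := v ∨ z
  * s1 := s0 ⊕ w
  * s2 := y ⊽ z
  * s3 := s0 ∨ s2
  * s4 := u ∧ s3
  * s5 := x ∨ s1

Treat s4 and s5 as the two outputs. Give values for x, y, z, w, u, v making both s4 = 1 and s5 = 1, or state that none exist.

Check with x=1, y=0, z=1, w=1, u=1, v=0:
s0 = v ∨ z = 0 ∨ 1 = 1
s1 = s0 ⊕ w = 1 ⊕ 1 = 0
s2 = y ⊽ z = 0 ⊽ 1 = 0
s3 = s0 ∨ s2 = 1 ∨ 0 = 1
s4 = u ∧ s3 = 1 ∧ 1 = 1
s5 = x ∨ s1 = 1 ∨ 0 = 1
So s4 = 1 and s5 = 1.

x=1, y=0, z=1, w=1, u=1, v=0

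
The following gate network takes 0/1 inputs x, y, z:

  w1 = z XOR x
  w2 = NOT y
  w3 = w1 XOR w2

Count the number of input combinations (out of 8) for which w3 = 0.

w3 = w1 XOR w2 must be 0, so w1 and w2 are equal.
Satisfying assignments:
  x=0, y=0, z=1
  x=0, y=1, z=0
  x=1, y=0, z=0
  x=1, y=1, z=1

4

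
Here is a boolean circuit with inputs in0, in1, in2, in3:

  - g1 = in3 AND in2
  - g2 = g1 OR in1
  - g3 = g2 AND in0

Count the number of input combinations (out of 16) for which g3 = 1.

g3 = g2 AND in0 must be 1, so both g2 = 1 and in0 = 1.
Enumerating the 16 input combinations, 5 give g3 = 1 and 11 give g3 = 0.

5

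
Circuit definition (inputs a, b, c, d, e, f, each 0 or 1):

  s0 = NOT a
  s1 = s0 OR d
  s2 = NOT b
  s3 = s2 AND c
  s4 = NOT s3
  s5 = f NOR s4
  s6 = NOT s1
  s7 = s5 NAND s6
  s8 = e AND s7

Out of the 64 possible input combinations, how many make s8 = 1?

s8 = e AND s7 must be 1, so both e = 1 and s7 = 1.
Enumerating the 64 input combinations, 31 give s8 = 1 and 33 give s8 = 0.

31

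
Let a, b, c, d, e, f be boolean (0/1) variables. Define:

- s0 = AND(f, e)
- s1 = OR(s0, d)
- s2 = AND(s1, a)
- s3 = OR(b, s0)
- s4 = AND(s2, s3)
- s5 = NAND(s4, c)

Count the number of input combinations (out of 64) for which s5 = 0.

7

s5 = NAND(s4, c) must be 0, so both s4 = 1 and c = 1.
s4 = AND(s2, s3) must be 1, so both s2 = 1 and s3 = 1.
Enumerating the 64 input combinations, 7 give s5 = 0 and 57 give s5 = 1.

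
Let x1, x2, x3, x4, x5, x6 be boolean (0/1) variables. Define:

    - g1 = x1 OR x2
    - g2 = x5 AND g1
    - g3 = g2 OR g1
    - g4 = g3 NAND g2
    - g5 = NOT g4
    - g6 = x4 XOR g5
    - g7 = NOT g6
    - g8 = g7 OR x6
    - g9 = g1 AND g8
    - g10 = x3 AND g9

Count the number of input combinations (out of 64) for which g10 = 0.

46

g10 = x3 AND g9 must be 0, so at least one of x3, g9 is 0.
Enumerating the 64 input combinations, 46 give g10 = 0 and 18 give g10 = 1.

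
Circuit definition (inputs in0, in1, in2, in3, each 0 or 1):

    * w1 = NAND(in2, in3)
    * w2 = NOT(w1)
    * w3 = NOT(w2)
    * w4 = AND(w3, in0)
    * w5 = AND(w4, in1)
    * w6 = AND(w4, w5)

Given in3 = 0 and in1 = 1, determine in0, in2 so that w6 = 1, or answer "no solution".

in0=1 in2=0

Check with in3 = 0 and in1 = 1 and in0=1, in2=0:
w1 = NAND(in2, in3) = NAND(0, 0) = 1
w2 = NOT(w1) = NOT 1 = 0
w3 = NOT(w2) = NOT 0 = 1
w4 = AND(w3, in0) = AND(1, 1) = 1
w5 = AND(w4, in1) = AND(1, 1) = 1
w6 = AND(w4, w5) = AND(1, 1) = 1
So w6 = 1.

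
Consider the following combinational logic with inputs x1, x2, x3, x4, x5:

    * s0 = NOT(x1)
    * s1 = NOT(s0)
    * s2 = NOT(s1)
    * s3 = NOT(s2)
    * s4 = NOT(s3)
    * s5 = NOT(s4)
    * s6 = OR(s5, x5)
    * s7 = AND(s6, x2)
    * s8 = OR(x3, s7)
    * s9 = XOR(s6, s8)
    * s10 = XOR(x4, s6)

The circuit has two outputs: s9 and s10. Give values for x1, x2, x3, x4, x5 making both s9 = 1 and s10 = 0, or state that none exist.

Check with x1=0, x2=0, x3=0, x4=1, x5=1:
s0 = NOT(x1) = NOT 0 = 1
s1 = NOT(s0) = NOT 1 = 0
s2 = NOT(s1) = NOT 0 = 1
s3 = NOT(s2) = NOT 1 = 0
s4 = NOT(s3) = NOT 0 = 1
s5 = NOT(s4) = NOT 1 = 0
s6 = OR(s5, x5) = OR(0, 1) = 1
s7 = AND(s6, x2) = AND(1, 0) = 0
s8 = OR(x3, s7) = OR(0, 0) = 0
s9 = XOR(s6, s8) = XOR(1, 0) = 1
s10 = XOR(x4, s6) = XOR(1, 1) = 0
So s9 = 1 and s10 = 0.

x1=0, x2=0, x3=0, x4=1, x5=1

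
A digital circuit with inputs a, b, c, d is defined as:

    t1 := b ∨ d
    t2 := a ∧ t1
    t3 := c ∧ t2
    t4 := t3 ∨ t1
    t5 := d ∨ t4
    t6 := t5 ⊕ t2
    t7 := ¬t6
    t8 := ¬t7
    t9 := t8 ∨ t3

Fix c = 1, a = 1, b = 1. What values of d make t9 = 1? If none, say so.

d=0

t9 = t8 ∨ t3 must be 1, so at least one of t8, t3 is 1.
Check with c = 1, a = 1, b = 1 and d=0:
t1 = b ∨ d = 1 ∨ 0 = 1
t2 = a ∧ t1 = 1 ∧ 1 = 1
t3 = c ∧ t2 = 1 ∧ 1 = 1
t4 = t3 ∨ t1 = 1 ∨ 1 = 1
t5 = d ∨ t4 = 0 ∨ 1 = 1
t6 = t5 ⊕ t2 = 1 ⊕ 1 = 0
t7 = ¬t6 = ¬0 = 1
t8 = ¬t7 = ¬1 = 0
t9 = t8 ∨ t3 = 0 ∨ 1 = 1
So t9 = 1.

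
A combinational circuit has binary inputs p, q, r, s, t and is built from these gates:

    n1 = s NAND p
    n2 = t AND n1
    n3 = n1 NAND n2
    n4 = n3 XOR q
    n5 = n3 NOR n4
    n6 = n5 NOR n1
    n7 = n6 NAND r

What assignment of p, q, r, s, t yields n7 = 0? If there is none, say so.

Check with p=1, q=1, r=1, s=1, t=0:
n1 = s NAND p = 1 NAND 1 = 0
n2 = t AND n1 = 0 AND 0 = 0
n3 = n1 NAND n2 = 0 NAND 0 = 1
n4 = n3 XOR q = 1 XOR 1 = 0
n5 = n3 NOR n4 = 1 NOR 0 = 0
n6 = n5 NOR n1 = 0 NOR 0 = 1
n7 = n6 NAND r = 1 NAND 1 = 0
So n7 = 0 as required.

p=1, q=1, r=1, s=1, t=0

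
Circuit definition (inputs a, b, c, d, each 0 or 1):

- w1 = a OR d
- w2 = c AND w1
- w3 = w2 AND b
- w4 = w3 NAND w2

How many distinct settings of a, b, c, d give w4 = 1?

w4 = w3 NAND w2 must be 1, so at least one of w3, w2 is 0.
Enumerating the 16 input combinations, 13 give w4 = 1 and 3 give w4 = 0.

13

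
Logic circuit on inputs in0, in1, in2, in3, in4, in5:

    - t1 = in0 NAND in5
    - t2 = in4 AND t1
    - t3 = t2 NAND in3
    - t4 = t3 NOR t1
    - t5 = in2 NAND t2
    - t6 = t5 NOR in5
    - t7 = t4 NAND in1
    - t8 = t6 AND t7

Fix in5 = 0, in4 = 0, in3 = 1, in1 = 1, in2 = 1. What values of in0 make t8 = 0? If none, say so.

in0=0

Check with in5 = 0, in4 = 0, in3 = 1, in1 = 1, in2 = 1 and in0=0:
t1 = in0 NAND in5 = 0 NAND 0 = 1
t2 = in4 AND t1 = 0 AND 1 = 0
t3 = t2 NAND in3 = 0 NAND 1 = 1
t4 = t3 NOR t1 = 1 NOR 1 = 0
t5 = in2 NAND t2 = 1 NAND 0 = 1
t6 = t5 NOR in5 = 1 NOR 0 = 0
t7 = t4 NAND in1 = 0 NAND 1 = 1
t8 = t6 AND t7 = 0 AND 1 = 0
So t8 = 0.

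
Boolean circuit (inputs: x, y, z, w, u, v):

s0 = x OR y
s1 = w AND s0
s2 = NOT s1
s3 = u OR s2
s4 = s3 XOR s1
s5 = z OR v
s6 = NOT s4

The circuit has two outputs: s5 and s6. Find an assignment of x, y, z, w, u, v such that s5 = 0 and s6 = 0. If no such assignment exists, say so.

x=0 y=1 z=0 w=0 u=1 v=0

Check with x=0 y=1 z=0 w=0 u=1 v=0:
s0 = x OR y = 0 OR 1 = 1
s1 = w AND s0 = 0 AND 1 = 0
s2 = NOT s1 = NOT 0 = 1
s3 = u OR s2 = 1 OR 1 = 1
s4 = s3 XOR s1 = 1 XOR 0 = 1
s5 = z OR v = 0 OR 0 = 0
s6 = NOT s4 = NOT 1 = 0
So s5 = 0 and s6 = 0.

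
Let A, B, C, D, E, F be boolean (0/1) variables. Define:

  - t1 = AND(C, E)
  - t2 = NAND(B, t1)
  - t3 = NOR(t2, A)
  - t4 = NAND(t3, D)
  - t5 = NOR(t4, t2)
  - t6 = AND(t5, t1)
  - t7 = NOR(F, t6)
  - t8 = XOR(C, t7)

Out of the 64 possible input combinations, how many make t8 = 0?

t8 = XOR(C, t7) must be 0, so C and t7 are equal.
Enumerating the 64 input combinations, 31 give t8 = 0 and 33 give t8 = 1.

31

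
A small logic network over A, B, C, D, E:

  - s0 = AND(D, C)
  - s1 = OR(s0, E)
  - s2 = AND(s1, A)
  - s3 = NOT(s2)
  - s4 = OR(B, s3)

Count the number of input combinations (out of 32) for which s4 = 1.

27

s4 = OR(B, s3) must be 1, so at least one of B, s3 is 1.
Enumerating the 32 input combinations, 27 give s4 = 1 and 5 give s4 = 0.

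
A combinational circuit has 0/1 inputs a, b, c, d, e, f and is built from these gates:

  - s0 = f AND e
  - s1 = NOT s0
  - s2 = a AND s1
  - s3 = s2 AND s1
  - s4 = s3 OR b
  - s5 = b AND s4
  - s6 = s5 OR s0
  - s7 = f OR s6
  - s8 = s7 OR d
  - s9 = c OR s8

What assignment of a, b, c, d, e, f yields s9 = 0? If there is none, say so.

a=0 b=0 c=0 d=0 e=1 f=0

s9 = c OR s8 must be 0, so both c = 0 and s8 = 0.
s8 = s7 OR d must be 0, so both s7 = 0 and d = 0.
s7 = f OR s6 must be 0, so both f = 0 and s6 = 0.
Check with a=0 b=0 c=0 d=0 e=1 f=0:
s0 = f AND e = 0 AND 1 = 0
s1 = NOT s0 = NOT 0 = 1
s2 = a AND s1 = 0 AND 1 = 0
s3 = s2 AND s1 = 0 AND 1 = 0
s4 = s3 OR b = 0 OR 0 = 0
s5 = b AND s4 = 0 AND 0 = 0
s6 = s5 OR s0 = 0 OR 0 = 0
s7 = f OR s6 = 0 OR 0 = 0
s8 = s7 OR d = 0 OR 0 = 0
s9 = c OR s8 = 0 OR 0 = 0
So s9 = 0 as required.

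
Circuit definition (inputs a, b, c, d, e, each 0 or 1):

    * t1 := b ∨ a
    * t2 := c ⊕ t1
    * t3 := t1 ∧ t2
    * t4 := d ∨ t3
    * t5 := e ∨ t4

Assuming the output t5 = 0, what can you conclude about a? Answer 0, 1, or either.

either

Both values of a occur among assignments with t5 = 0:
  a=0: a=0, b=0, c=0, d=0, e=0
  a=1: a=1, b=0, c=1, d=0, e=0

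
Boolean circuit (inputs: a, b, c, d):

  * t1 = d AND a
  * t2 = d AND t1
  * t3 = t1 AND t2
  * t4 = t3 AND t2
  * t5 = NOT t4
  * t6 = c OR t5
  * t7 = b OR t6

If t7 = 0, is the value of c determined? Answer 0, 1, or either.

0

t7 = b OR t6 must be 0, so both b = 0 and t6 = 0.
t6 = c OR t5 must be 0, so both c = 0 and t5 = 0.
Every assignment with t7 = 0 has c = 0; there are 1 such assignment(s).
  a=1, b=0, c=0, d=1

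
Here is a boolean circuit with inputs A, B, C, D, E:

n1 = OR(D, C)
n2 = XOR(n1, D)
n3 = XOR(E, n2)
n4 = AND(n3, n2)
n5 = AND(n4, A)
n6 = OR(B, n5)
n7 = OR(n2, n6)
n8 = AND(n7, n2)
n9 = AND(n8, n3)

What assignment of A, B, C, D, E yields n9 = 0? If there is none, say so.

n9 = AND(n8, n3) must be 0, so at least one of n8, n3 is 0.
Check with A=0, B=0, C=0, D=1, E=1:
n1 = OR(D, C) = OR(1, 0) = 1
n2 = XOR(n1, D) = XOR(1, 1) = 0
n3 = XOR(E, n2) = XOR(1, 0) = 1
n4 = AND(n3, n2) = AND(1, 0) = 0
n5 = AND(n4, A) = AND(0, 0) = 0
n6 = OR(B, n5) = OR(0, 0) = 0
n7 = OR(n2, n6) = OR(0, 0) = 0
n8 = AND(n7, n2) = AND(0, 0) = 0
n9 = AND(n8, n3) = AND(0, 1) = 0
So n9 = 0 as required.

A=0, B=0, C=0, D=1, E=1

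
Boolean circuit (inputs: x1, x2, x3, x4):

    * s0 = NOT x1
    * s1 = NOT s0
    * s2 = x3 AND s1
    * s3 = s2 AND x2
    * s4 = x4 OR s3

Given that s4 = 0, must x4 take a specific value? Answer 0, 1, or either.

s4 = x4 OR s3 must be 0, so both x4 = 0 and s3 = 0.
Every assignment with s4 = 0 has x4 = 0; there are 7 such assignment(s).

0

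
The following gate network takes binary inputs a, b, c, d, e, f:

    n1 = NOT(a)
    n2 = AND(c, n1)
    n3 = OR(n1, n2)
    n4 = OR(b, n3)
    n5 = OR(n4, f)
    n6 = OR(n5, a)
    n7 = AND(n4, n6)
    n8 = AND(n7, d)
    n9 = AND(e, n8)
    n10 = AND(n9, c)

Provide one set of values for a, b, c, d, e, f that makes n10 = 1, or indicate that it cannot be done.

Check with a=0, b=0, c=1, d=1, e=1, f=1:
n1 = NOT(a) = NOT 0 = 1
n2 = AND(c, n1) = AND(1, 1) = 1
n3 = OR(n1, n2) = OR(1, 1) = 1
n4 = OR(b, n3) = OR(0, 1) = 1
n5 = OR(n4, f) = OR(1, 1) = 1
n6 = OR(n5, a) = OR(1, 0) = 1
n7 = AND(n4, n6) = AND(1, 1) = 1
n8 = AND(n7, d) = AND(1, 1) = 1
n9 = AND(e, n8) = AND(1, 1) = 1
n10 = AND(n9, c) = AND(1, 1) = 1
So n10 = 1 as required.

a=0, b=0, c=1, d=1, e=1, f=1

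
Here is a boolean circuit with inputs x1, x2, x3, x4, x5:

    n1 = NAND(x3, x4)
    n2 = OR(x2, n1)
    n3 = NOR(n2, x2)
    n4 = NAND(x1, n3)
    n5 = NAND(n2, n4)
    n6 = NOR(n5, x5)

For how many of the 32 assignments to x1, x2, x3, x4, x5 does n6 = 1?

14

n6 = NOR(n5, x5) must be 1, so both n5 = 0 and x5 = 0.
Enumerating the 32 input combinations, 14 give n6 = 1 and 18 give n6 = 0.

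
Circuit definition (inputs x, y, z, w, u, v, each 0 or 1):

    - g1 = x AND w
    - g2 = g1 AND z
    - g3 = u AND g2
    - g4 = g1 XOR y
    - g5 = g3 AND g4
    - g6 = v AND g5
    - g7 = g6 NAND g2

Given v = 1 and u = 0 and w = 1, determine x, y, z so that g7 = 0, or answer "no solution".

no solution exists

With v = 1 and u = 0 and w = 1 fixed, none of the 8 settings of x, y, z give g7 = 0.
For example, with x=1, y=1, z=1:
g1 = x AND w = 1 AND 1 = 1
g2 = g1 AND z = 1 AND 1 = 1
g3 = u AND g2 = 0 AND 1 = 0
g4 = g1 XOR y = 1 XOR 1 = 0
g5 = g3 AND g4 = 0 AND 0 = 0
g6 = v AND g5 = 1 AND 0 = 0
g7 = g6 NAND g2 = 0 NAND 1 = 1
giving g7 = 1 ≠ 0.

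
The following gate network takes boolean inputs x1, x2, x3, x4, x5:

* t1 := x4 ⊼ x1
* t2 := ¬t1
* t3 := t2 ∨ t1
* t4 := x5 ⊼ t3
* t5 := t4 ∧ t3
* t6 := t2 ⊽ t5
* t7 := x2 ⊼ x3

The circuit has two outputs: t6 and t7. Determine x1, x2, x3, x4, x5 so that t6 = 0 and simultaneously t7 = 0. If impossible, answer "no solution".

Check with x1=1 x2=1 x3=1 x4=0 x5=0:
t1 = x4 ⊼ x1 = 0 ⊼ 1 = 1
t2 = ¬t1 = ¬1 = 0
t3 = t2 ∨ t1 = 0 ∨ 1 = 1
t4 = x5 ⊼ t3 = 0 ⊼ 1 = 1
t5 = t4 ∧ t3 = 1 ∧ 1 = 1
t6 = t2 ⊽ t5 = 0 ⊽ 1 = 0
t7 = x2 ⊼ x3 = 1 ⊼ 1 = 0
So t6 = 0 and t7 = 0.

x1=1 x2=1 x3=1 x4=0 x5=0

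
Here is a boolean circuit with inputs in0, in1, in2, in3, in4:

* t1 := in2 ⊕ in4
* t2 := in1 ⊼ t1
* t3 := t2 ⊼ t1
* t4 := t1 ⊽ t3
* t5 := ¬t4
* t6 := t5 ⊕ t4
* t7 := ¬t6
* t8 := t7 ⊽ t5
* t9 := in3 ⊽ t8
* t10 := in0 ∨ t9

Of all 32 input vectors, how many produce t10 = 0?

t10 = in0 ∨ t9 must be 0, so both in0 = 0 and t9 = 0.
t9 = in3 ⊽ t8 must be 0, so at least one of in3, t8 is 1.
Enumerating the 32 input combinations, 8 give t10 = 0 and 24 give t10 = 1.

8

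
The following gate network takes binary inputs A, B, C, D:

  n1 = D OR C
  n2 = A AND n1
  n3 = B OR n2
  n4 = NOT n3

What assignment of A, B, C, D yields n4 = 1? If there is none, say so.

A=0, B=0, C=0, D=1

n4 = NOT n3 must be 1, so n3 = 0.
n3 = B OR n2 must be 0, so both B = 0 and n2 = 0.
Check with A=0, B=0, C=0, D=1:
n1 = D OR C = 1 OR 0 = 1
n2 = A AND n1 = 0 AND 1 = 0
n3 = B OR n2 = 0 OR 0 = 0
n4 = NOT n3 = NOT 0 = 1
So n4 = 1 as required.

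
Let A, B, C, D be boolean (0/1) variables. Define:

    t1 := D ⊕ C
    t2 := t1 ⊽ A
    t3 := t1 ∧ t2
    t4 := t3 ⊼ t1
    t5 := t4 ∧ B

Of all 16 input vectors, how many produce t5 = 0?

8

t5 = t4 ∧ B must be 0, so at least one of t4, B is 0.
Enumerating the 16 input combinations, 8 give t5 = 0 and 8 give t5 = 1.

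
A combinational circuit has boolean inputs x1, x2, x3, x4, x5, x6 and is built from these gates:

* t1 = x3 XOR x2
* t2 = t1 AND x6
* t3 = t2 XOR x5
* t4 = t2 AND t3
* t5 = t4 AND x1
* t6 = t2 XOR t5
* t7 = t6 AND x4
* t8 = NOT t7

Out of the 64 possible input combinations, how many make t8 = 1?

58

t8 = NOT t7 must be 1, so t7 = 0.
t7 = t6 AND x4 must be 0, so at least one of t6, x4 is 0.
Enumerating the 64 input combinations, 58 give t8 = 1 and 6 give t8 = 0.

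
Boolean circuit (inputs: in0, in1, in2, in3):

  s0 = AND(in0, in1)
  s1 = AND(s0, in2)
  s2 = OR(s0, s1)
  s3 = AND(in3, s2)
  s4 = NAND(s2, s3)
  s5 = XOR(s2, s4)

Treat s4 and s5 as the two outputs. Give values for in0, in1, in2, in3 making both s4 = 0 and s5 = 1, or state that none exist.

Check with in0=1, in1=1, in2=1, in3=1:
s0 = AND(in0, in1) = AND(1, 1) = 1
s1 = AND(s0, in2) = AND(1, 1) = 1
s2 = OR(s0, s1) = OR(1, 1) = 1
s3 = AND(in3, s2) = AND(1, 1) = 1
s4 = NAND(s2, s3) = NAND(1, 1) = 0
s5 = XOR(s2, s4) = XOR(1, 0) = 1
So s4 = 0 and s5 = 1.

in0=1, in1=1, in2=1, in3=1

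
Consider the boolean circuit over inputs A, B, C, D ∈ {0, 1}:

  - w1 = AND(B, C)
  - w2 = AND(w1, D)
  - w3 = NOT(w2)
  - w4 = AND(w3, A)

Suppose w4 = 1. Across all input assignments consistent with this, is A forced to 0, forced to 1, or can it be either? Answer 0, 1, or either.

1

w4 = AND(w3, A) must be 1, so both w3 = 1 and A = 1.
w3 = NOT(w2) must be 1, so w2 = 0.
w2 = AND(w1, D) must be 0, so at least one of w1, D is 0.
Every assignment with w4 = 1 has A = 1; there are 7 such assignment(s).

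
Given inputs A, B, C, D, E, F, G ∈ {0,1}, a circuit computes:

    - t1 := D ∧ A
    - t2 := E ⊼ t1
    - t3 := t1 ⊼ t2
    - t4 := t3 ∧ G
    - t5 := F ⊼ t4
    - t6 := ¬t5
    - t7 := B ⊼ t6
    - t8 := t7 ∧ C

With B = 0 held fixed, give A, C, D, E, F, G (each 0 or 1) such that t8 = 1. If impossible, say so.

A=1 C=1 D=0 E=0 F=1 G=1

Check with B = 0 and A=1, C=1, D=0, E=0, F=1, G=1:
t1 = D ∧ A = 0 ∧ 1 = 0
t2 = E ⊼ t1 = 0 ⊼ 0 = 1
t3 = t1 ⊼ t2 = 0 ⊼ 1 = 1
t4 = t3 ∧ G = 1 ∧ 1 = 1
t5 = F ⊼ t4 = 1 ⊼ 1 = 0
t6 = ¬t5 = ¬0 = 1
t7 = B ⊼ t6 = 0 ⊼ 1 = 1
t8 = t7 ∧ C = 1 ∧ 1 = 1
So t8 = 1.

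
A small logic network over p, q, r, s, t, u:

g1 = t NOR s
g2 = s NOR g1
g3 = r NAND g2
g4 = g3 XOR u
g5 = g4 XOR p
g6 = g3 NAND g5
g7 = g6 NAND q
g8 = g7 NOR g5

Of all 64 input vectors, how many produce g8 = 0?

g8 = g7 NOR g5 must be 0, so at least one of g7, g5 is 1.
Enumerating the 64 input combinations, 48 give g8 = 0 and 16 give g8 = 1.

48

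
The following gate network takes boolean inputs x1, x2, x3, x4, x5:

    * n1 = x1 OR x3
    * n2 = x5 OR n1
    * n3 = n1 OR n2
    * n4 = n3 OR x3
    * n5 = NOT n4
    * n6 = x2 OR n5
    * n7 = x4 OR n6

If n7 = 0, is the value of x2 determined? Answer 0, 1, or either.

0

n7 = x4 OR n6 must be 0, so both x4 = 0 and n6 = 0.
Every assignment with n7 = 0 has x2 = 0; there are 7 such assignment(s).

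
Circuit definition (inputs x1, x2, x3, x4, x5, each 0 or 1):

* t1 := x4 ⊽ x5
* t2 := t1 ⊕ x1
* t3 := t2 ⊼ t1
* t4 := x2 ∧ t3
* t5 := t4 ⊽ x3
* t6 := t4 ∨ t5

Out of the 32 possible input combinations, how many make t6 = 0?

9

t6 = t4 ∨ t5 must be 0, so both t4 = 0 and t5 = 0.
Enumerating the 32 input combinations, 9 give t6 = 0 and 23 give t6 = 1.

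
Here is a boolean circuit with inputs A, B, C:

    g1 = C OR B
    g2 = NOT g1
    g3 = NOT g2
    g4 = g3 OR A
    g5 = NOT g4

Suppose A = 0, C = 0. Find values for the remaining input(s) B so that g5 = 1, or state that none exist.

B=0

g5 = NOT g4 must be 1, so g4 = 0.
g4 = g3 OR A must be 0, so both g3 = 0 and A = 0.
Check with A = 0, C = 0 and B=0:
g1 = C OR B = 0 OR 0 = 0
g2 = NOT g1 = NOT 0 = 1
g3 = NOT g2 = NOT 1 = 0
g4 = g3 OR A = 0 OR 0 = 0
g5 = NOT g4 = NOT 0 = 1
So g5 = 1.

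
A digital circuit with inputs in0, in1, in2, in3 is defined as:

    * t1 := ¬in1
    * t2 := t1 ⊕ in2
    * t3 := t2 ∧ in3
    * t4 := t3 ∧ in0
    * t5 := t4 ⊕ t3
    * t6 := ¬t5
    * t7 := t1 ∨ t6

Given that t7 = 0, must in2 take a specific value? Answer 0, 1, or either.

t7 = t1 ∨ t6 must be 0, so both t1 = 0 and t6 = 0.
Every assignment with t7 = 0 has in2 = 1; there are 1 such assignment(s).
  in0=0, in1=1, in2=1, in3=1

1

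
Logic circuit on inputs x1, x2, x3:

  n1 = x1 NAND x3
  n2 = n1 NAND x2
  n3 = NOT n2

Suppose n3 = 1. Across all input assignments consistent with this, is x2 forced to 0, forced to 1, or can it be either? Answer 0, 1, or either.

n3 = NOT n2 must be 1, so n2 = 0.
Every assignment with n3 = 1 has x2 = 1; there are 3 such assignment(s).
  x1=0, x2=1, x3=0
  x1=0, x2=1, x3=1
  x1=1, x2=1, x3=0

1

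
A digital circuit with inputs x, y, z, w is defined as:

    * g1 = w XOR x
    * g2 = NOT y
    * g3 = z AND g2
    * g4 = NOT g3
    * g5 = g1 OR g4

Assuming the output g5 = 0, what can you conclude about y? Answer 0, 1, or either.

g5 = g1 OR g4 must be 0, so both g1 = 0 and g4 = 0.
g1 = w XOR x must be 0, so w and x are equal.
Every assignment with g5 = 0 has y = 0; there are 2 such assignment(s).
  x=0, y=0, z=1, w=0
  x=1, y=0, z=1, w=1

0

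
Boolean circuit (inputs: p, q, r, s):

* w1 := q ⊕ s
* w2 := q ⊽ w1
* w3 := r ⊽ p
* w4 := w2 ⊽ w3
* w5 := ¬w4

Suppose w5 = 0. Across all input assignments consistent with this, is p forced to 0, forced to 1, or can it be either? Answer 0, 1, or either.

either

Both values of p occur among assignments with w5 = 0:
  p=0: p=0, q=0, r=1, s=1
  p=1: p=1, q=0, r=0, s=1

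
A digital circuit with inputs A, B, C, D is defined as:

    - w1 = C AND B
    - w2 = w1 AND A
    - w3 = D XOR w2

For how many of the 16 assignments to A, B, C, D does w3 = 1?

w3 = D XOR w2 must be 1, so D and w2 differ.
Enumerating the 16 input combinations, 8 give w3 = 1 and 8 give w3 = 0.

8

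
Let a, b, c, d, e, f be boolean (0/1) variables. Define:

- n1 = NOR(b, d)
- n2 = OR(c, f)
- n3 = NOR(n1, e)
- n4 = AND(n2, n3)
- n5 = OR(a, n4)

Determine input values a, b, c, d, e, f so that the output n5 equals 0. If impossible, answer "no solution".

a=0, b=0, c=0, d=1, e=0, f=0

n5 = OR(a, n4) must be 0, so both a = 0 and n4 = 0.
n4 = AND(n2, n3) must be 0, so at least one of n2, n3 is 0.
Check with a=0, b=0, c=0, d=1, e=0, f=0:
n1 = NOR(b, d) = NOR(0, 1) = 0
n2 = OR(c, f) = OR(0, 0) = 0
n3 = NOR(n1, e) = NOR(0, 0) = 1
n4 = AND(n2, n3) = AND(0, 1) = 0
n5 = OR(a, n4) = OR(0, 0) = 0
So n5 = 0 as required.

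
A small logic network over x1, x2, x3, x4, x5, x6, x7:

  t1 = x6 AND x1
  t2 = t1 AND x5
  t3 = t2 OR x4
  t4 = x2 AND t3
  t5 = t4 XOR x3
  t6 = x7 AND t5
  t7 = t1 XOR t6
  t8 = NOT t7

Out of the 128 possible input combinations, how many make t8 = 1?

80

t8 = NOT t7 must be 1, so t7 = 0.
Enumerating the 128 input combinations, 80 give t8 = 1 and 48 give t8 = 0.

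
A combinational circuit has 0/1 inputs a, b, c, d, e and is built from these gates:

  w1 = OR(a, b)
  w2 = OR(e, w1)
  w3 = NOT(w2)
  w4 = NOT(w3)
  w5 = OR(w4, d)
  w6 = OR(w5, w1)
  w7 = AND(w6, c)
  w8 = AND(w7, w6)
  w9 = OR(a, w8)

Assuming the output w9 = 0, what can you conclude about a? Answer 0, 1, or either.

0

w9 = OR(a, w8) must be 0, so both a = 0 and w8 = 0.
Every assignment with w9 = 0 has a = 0; there are 9 such assignment(s).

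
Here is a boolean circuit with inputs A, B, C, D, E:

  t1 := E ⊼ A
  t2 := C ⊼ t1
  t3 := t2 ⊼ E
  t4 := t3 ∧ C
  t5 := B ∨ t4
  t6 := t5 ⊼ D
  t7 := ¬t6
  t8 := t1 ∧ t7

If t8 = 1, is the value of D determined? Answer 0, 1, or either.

1

t8 = t1 ∧ t7 must be 1, so both t1 = 1 and t7 = 1.
Every assignment with t8 = 1 has D = 1; there are 9 such assignment(s).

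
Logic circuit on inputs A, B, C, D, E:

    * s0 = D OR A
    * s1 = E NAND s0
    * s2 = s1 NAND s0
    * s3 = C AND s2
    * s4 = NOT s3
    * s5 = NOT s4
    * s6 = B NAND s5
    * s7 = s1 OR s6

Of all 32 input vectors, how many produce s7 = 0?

s7 = s1 OR s6 must be 0, so both s1 = 0 and s6 = 0.
s1 = E NAND s0 must be 0, so both E = 1 and s0 = 1.
Enumerating the 32 input combinations, 3 give s7 = 0 and 29 give s7 = 1.

3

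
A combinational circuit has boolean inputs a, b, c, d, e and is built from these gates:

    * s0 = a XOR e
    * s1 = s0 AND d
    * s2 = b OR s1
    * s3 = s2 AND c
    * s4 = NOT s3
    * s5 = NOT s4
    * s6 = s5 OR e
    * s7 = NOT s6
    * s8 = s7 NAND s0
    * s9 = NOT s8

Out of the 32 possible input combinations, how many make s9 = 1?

s9 = NOT s8 must be 1, so s8 = 0.
s8 = s7 NAND s0 must be 0, so both s7 = 1 and s0 = 1.
s7 = NOT s6 must be 1, so s6 = 0.
Enumerating the 32 input combinations, 5 give s9 = 1 and 27 give s9 = 0.

5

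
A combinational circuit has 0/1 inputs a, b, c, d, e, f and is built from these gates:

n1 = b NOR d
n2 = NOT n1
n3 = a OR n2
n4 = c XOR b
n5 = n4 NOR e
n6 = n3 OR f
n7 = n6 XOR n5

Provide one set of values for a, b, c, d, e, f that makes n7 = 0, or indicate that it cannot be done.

n7 = n6 XOR n5 must be 0, so n6 and n5 are equal.
Check with a=0, b=1, c=1, d=1, e=0, f=0:
n1 = b NOR d = 1 NOR 1 = 0
n2 = NOT n1 = NOT 0 = 1
n3 = a OR n2 = 0 OR 1 = 1
n4 = c XOR b = 1 XOR 1 = 0
n5 = n4 NOR e = 0 NOR 0 = 1
n6 = n3 OR f = 1 OR 0 = 1
n7 = n6 XOR n5 = 1 XOR 1 = 0
So n7 = 0 as required.

a=0, b=1, c=1, d=1, e=0, f=0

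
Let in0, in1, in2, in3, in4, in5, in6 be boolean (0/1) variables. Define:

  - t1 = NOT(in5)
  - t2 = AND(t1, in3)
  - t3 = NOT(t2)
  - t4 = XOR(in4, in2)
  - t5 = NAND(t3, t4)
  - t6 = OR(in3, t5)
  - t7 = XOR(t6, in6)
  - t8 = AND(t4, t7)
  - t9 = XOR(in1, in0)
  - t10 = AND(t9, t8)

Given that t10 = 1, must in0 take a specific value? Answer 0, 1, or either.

Both values of in0 occur among assignments with t10 = 1:
  in0=0: in0=0, in1=1, in2=0, in3=0, in4=1, in5=0, in6=1
  in0=1: in0=1, in1=0, in2=0, in3=0, in4=1, in5=0, in6=1

either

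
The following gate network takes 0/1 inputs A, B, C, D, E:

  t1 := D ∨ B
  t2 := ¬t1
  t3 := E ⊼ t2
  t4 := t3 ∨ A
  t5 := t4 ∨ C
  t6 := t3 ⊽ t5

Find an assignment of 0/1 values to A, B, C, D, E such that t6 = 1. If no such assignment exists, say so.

Check with A=0 B=0 C=0 D=0 E=1:
t1 = D ∨ B = 0 ∨ 0 = 0
t2 = ¬t1 = ¬0 = 1
t3 = E ⊼ t2 = 1 ⊼ 1 = 0
t4 = t3 ∨ A = 0 ∨ 0 = 0
t5 = t4 ∨ C = 0 ∨ 0 = 0
t6 = t3 ⊽ t5 = 0 ⊽ 0 = 1
So t6 = 1 as required.

A=0 B=0 C=0 D=0 E=1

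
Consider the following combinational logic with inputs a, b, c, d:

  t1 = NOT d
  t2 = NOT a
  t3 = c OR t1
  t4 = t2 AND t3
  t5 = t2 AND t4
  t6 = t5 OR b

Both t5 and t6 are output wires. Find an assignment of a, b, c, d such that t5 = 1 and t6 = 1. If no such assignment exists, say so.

Check with a=0, b=1, c=1, d=0:
t1 = NOT d = NOT 0 = 1
t2 = NOT a = NOT 0 = 1
t3 = c OR t1 = 1 OR 1 = 1
t4 = t2 AND t3 = 1 AND 1 = 1
t5 = t2 AND t4 = 1 AND 1 = 1
t6 = t5 OR b = 1 OR 1 = 1
So t5 = 1 and t6 = 1.

a=0, b=1, c=1, d=0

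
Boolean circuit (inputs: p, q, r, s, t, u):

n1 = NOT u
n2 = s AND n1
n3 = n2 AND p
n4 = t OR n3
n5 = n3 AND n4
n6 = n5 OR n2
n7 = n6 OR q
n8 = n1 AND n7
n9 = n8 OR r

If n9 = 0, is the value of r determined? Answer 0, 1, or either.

0

n9 = n8 OR r must be 0, so both n8 = 0 and r = 0.
n8 = n1 AND n7 must be 0, so at least one of n1, n7 is 0.
Every assignment with n9 = 0 has r = 0; there are 20 such assignment(s).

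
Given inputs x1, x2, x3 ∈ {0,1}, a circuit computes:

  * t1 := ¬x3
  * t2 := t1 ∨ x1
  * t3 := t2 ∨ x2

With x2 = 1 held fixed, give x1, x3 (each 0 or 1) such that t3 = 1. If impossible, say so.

t3 = t2 ∨ x2 must be 1, so at least one of t2, x2 is 1.
Check with x2 = 1 and x1=0, x3=0:
t1 = ¬x3 = ¬0 = 1
t2 = t1 ∨ x1 = 1 ∨ 0 = 1
t3 = t2 ∨ x2 = 1 ∨ 1 = 1
So t3 = 1.

x1=0 x3=0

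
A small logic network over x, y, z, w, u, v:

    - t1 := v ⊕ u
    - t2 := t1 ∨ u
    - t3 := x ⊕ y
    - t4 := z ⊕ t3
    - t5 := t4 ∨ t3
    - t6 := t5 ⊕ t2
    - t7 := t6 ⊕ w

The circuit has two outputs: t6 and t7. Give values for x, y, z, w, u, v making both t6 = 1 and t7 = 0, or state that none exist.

Check with x=1, y=1, z=0, w=1, u=1, v=1:
t1 = v ⊕ u = 1 ⊕ 1 = 0
t2 = t1 ∨ u = 0 ∨ 1 = 1
t3 = x ⊕ y = 1 ⊕ 1 = 0
t4 = z ⊕ t3 = 0 ⊕ 0 = 0
t5 = t4 ∨ t3 = 0 ∨ 0 = 0
t6 = t5 ⊕ t2 = 0 ⊕ 1 = 1
t7 = t6 ⊕ w = 1 ⊕ 1 = 0
So t6 = 1 and t7 = 0.

x=1, y=1, z=0, w=1, u=1, v=1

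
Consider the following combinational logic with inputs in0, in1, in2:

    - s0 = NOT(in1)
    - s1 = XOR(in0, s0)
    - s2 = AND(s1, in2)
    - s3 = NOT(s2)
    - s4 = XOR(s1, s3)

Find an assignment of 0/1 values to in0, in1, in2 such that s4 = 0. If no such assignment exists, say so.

in0=1, in1=1, in2=0

Check with in0=1, in1=1, in2=0:
s0 = NOT(in1) = NOT 1 = 0
s1 = XOR(in0, s0) = XOR(1, 0) = 1
s2 = AND(s1, in2) = AND(1, 0) = 0
s3 = NOT(s2) = NOT 0 = 1
s4 = XOR(s1, s3) = XOR(1, 1) = 0
So s4 = 0 as required.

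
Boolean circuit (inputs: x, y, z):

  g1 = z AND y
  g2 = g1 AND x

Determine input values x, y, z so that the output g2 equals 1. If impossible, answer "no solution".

g2 = g1 AND x must be 1, so both g1 = 1 and x = 1.
Check with x=1, y=1, z=1:
g1 = z AND y = 1 AND 1 = 1
g2 = g1 AND x = 1 AND 1 = 1
So g2 = 1 as required.

x=1, y=1, z=1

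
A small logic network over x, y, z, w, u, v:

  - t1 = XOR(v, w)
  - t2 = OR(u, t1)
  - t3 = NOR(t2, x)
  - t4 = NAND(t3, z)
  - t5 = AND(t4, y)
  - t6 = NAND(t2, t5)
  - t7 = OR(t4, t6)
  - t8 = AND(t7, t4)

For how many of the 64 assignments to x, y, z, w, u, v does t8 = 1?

60

t8 = AND(t7, t4) must be 1, so both t7 = 1 and t4 = 1.
t7 = OR(t4, t6) must be 1, so at least one of t4, t6 is 1.
t4 = NAND(t3, z) must be 1, so at least one of t3, z is 0.
Enumerating the 64 input combinations, 60 give t8 = 1 and 4 give t8 = 0.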